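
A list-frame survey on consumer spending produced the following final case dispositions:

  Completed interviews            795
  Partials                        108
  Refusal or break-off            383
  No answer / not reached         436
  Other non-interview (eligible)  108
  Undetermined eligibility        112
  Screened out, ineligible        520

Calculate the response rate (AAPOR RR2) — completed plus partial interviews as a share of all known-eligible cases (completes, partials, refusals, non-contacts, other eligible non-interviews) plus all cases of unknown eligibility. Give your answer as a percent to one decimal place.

46.5%

Num: 795 + 108 = 903
Base: 795 + 108 + 383 + 436 + 108 + 112 = 1942
RR2 = 903 / 1942 = 0.4650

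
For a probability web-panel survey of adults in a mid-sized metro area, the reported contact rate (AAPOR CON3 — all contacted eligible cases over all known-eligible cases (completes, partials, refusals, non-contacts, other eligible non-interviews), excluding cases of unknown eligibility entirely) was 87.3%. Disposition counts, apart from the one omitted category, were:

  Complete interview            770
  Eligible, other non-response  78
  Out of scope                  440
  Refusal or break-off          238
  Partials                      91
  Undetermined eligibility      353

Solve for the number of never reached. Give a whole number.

171

Top → 770 + 91 + 238 + 78 = 1177
CON3 = 1177 / D = 0.873
D = 1177 / 0.873 = 1348.2
Remaining denominator categories sum to 1177
never reached = 1348.2 − 1177 ≈ 171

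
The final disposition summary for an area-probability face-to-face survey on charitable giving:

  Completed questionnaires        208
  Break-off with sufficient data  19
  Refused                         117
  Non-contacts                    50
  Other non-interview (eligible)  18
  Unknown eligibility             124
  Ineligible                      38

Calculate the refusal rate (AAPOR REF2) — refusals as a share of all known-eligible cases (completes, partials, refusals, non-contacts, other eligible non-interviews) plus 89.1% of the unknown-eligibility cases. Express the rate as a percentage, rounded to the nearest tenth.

22.4%

Top = 117
Known eligible = 208 + 19 + 117 + 50 + 18 = 412
Eligible share of unknowns = 0.8910 × 124 = 110.48
Base = 412 + 110.48 = 522.48
REF2 = 117 / 522.48 = 0.2239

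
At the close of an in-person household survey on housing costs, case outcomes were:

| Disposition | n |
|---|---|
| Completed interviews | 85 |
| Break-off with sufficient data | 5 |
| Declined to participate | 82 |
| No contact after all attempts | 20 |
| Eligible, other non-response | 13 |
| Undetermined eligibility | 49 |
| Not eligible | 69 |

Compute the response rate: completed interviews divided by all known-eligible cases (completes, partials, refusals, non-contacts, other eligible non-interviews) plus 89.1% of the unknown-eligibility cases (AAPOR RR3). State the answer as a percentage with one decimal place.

Numerator → 85
Eligible (known) → 85 + 5 + 82 + 20 + 13 = 205
Eligible share of unknowns → 0.8910 × 49 = 43.66
Denom → 205 + 43.66 = 248.66
RR3 = 85 / 248.66 = 0.3418

34.2%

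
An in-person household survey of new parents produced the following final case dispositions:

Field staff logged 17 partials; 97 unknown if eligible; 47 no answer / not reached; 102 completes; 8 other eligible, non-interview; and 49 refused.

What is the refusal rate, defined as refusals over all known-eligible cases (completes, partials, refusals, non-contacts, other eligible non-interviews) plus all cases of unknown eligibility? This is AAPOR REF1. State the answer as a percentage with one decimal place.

Numerator = 49
Base = 102 + 17 + 49 + 47 + 8 + 97 = 320
REF1 = 49 / 320 = 0.1531

15.3%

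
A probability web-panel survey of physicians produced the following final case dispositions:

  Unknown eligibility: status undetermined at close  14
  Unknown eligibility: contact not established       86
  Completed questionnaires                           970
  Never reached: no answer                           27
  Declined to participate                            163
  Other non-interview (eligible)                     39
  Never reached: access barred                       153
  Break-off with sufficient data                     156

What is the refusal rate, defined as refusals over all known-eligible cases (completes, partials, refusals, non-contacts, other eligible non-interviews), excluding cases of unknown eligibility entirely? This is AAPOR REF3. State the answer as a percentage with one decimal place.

No answer / not reached = 27 + 153 = 180
Unknown if eligible = 86 + 14 = 100
Num: 163
Base: 970 + 156 + 163 + 180 + 39 = 1508
REF3 = 163 / 1508 = 0.1081

10.8%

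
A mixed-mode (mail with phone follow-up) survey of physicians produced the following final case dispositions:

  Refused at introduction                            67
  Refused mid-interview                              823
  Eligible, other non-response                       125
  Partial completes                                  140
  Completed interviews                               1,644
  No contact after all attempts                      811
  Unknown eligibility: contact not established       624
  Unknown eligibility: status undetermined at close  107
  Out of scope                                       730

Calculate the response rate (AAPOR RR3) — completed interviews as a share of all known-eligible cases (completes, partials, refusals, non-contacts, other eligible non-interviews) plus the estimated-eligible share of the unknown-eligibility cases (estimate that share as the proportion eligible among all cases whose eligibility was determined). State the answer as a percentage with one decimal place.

Refused = 67 + 823 = 890
Undetermined eligibility = 624 + 107 = 731
Top → 1644
Eligible (known) → 1644 + 140 + 890 + 811 + 125 = 3610
e = 3610 / (3610 + 730) = 3610 / 4340 = 0.8318
e × U → 0.8318 × 731 = 608.05
Denom → 3610 + 608.05 = 4218.05
RR3 = 1644 / 4218.05 = 0.3898

39.0%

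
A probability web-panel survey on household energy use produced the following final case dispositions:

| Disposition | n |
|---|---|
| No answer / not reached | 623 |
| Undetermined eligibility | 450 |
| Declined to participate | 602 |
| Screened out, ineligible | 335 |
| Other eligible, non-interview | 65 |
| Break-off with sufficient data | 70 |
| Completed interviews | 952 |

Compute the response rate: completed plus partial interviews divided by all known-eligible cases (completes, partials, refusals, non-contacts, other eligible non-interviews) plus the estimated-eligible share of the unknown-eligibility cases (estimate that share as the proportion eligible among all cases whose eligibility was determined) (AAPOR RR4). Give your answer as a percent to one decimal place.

Numerator: 952 + 70 = 1022
Known eligible: 952 + 70 + 602 + 623 + 65 = 2312
e = 2312 / (2312 + 335) = 2312 / 2647 = 0.8734
Eligible share of unknowns: 0.8734 × 450 = 393.03
Base: 2312 + 393.03 = 2705.03
RR4 = 1022 / 2705.03 = 0.3778

37.8%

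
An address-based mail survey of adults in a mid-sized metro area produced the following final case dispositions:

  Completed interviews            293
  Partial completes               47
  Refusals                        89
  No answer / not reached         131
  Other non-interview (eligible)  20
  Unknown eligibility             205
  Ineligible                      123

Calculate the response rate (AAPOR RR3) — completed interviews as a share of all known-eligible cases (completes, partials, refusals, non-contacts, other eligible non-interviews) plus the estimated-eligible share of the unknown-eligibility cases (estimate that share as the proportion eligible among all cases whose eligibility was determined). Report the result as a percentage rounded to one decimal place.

Top = 293
Known eligible = 293 + 47 + 89 + 131 + 20 = 580
e = 580 / (580 + 123) = 580 / 703 = 0.8250
Eligible share of unknowns = 0.8250 × 205 = 169.12
Base = 580 + 169.12 = 749.12
RR3 = 293 / 749.12 = 0.3911

39.1%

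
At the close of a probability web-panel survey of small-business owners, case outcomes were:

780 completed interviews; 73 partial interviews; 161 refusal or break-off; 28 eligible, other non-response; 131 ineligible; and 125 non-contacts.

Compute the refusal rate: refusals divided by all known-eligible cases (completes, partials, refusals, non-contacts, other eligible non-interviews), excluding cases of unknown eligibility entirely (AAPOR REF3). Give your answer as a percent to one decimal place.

Numerator: 161
Denom: 780 + 73 + 161 + 125 + 28 = 1167
REF3 = 161 / 1167 = 0.1380

13.8%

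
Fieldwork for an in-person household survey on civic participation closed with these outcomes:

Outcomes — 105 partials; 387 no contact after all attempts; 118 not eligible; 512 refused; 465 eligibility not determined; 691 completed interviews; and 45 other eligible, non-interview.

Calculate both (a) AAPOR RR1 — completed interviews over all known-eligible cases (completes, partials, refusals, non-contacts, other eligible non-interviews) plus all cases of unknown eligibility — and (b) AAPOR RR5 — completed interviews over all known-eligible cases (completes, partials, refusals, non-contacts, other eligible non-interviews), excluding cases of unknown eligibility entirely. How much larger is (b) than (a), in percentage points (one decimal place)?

Top = 691
Denominator = 691 + 105 + 512 + 387 + 45 + 465 = 2205
RR1 = 691 / 2205 = 0.3134
Denominator = 691 + 105 + 512 + 387 + 45 = 1740
RR5 = 691 / 1740 = 0.3971
Difference = 39.71 − 31.34 = 8.37 percentage points

8.4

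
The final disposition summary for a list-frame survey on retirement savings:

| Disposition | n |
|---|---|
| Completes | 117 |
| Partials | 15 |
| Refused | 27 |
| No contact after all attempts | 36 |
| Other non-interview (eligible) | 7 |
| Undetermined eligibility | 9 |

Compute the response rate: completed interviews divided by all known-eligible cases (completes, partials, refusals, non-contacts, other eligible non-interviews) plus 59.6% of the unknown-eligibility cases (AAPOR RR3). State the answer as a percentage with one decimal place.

Numerator → 117
Known eligible → 117 + 15 + 27 + 36 + 7 = 202
e × U → 0.5960 × 9 = 5.36
Base → 202 + 5.36 = 207.36
RR3 = 117 / 207.36 = 0.5642

56.4%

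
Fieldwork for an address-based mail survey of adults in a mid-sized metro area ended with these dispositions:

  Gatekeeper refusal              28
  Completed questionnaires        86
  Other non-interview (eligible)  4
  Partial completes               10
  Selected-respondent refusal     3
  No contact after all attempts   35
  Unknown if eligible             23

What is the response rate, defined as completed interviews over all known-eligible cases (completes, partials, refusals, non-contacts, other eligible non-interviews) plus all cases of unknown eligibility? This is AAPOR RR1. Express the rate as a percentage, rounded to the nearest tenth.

45.5%

Refusals = 28 + 3 = 31
Num → 86
Denominator → 86 + 10 + 31 + 35 + 4 + 23 = 189
RR1 = 86 / 189 = 0.4550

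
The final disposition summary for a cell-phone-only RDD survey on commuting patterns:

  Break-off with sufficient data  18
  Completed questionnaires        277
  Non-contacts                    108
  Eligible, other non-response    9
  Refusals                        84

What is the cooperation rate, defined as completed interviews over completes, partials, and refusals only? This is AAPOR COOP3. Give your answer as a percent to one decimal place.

Top = 277
Denominator = 277 + 18 + 84 = 379
COOP3 = 277 / 379 = 0.7309

73.1%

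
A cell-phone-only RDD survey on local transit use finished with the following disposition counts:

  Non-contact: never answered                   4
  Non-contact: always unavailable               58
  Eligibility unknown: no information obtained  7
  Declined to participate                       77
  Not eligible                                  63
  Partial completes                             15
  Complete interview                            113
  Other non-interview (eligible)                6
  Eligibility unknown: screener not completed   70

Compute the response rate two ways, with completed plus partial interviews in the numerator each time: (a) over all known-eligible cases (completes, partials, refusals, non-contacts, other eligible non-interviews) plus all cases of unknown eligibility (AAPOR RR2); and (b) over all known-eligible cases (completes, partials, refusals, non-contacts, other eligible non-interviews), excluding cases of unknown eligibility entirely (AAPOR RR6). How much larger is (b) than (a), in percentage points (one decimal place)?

10.3

No contact after all attempts = 4 + 58 = 62
Eligibility not determined = 70 + 7 = 77
Num = 113 + 15 = 128
Denom = 113 + 15 + 77 + 62 + 6 + 77 = 350
RR2 = 128 / 350 = 0.3657
Denom = 113 + 15 + 77 + 62 + 6 = 273
RR6 = 128 / 273 = 0.4689
Difference = 46.89 − 36.57 = 10.32 percentage points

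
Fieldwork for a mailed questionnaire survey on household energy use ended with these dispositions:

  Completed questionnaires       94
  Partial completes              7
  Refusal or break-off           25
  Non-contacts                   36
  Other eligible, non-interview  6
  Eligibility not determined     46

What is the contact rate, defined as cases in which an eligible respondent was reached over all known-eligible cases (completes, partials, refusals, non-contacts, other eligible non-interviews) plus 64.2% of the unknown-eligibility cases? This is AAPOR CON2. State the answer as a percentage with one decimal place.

Numerator → 94 + 7 + 25 + 6 = 132
Known eligible → 94 + 7 + 25 + 36 + 6 = 168
Estimated eligible among unknowns → 0.6420 × 46 = 29.53
Base → 168 + 29.53 = 197.53
CON2 = 132 / 197.53 = 0.6683

66.8%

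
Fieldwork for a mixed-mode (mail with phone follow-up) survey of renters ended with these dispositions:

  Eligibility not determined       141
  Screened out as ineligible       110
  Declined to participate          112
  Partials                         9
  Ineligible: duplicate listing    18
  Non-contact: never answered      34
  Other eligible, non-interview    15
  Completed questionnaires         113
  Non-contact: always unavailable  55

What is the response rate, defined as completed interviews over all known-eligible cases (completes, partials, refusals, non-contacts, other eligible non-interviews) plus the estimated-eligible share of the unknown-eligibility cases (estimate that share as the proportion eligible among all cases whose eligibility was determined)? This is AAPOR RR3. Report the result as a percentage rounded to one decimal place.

25.7%

Non-contacts = 34 + 55 = 89
Not eligible = 110 + 18 = 128
Top = 113
Known eligible = 113 + 9 + 112 + 89 + 15 = 338
e = 338 / (338 + 128) = 338 / 466 = 0.7253
Estimated eligible among unknowns = 0.7253 × 141 = 102.27
Base = 338 + 102.27 = 440.27
RR3 = 113 / 440.27 = 0.2567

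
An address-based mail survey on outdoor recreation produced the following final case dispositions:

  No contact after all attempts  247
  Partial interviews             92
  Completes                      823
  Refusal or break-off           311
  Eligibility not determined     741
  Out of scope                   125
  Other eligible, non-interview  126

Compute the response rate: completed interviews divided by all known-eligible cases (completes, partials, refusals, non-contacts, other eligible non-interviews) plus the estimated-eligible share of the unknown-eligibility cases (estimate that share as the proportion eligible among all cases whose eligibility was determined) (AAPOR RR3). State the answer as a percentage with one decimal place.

36.0%

Numerator = 823
Known eligible = 823 + 92 + 311 + 247 + 126 = 1599
e = 1599 / (1599 + 125) = 1599 / 1724 = 0.9275
Estimated eligible among unknowns = 0.9275 × 741 = 687.28
Denominator = 1599 + 687.28 = 2286.28
RR3 = 823 / 2286.28 = 0.3600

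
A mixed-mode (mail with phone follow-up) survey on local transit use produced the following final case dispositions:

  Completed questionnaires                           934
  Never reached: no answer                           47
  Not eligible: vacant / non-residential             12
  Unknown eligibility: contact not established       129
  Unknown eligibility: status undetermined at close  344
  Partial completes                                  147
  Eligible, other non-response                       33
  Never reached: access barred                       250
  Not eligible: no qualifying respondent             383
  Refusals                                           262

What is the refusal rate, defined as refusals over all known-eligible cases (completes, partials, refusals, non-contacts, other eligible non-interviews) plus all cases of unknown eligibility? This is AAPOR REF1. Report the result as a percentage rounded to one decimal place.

Non-contacts = 47 + 250 = 297
Unknown if eligible = 129 + 344 = 473
Ineligible = 383 + 12 = 395
Num: 262
Denominator: 934 + 147 + 262 + 297 + 33 + 473 = 2146
REF1 = 262 / 2146 = 0.1221

12.2%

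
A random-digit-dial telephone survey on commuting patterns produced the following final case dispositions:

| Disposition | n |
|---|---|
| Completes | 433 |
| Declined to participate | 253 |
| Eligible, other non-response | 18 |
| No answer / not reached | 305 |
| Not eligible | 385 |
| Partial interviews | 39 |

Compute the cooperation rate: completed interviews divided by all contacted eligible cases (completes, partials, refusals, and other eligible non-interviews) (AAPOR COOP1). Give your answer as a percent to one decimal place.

58.3%

Numerator → 433
Base → 433 + 39 + 253 + 18 = 743
COOP1 = 433 / 743 = 0.5828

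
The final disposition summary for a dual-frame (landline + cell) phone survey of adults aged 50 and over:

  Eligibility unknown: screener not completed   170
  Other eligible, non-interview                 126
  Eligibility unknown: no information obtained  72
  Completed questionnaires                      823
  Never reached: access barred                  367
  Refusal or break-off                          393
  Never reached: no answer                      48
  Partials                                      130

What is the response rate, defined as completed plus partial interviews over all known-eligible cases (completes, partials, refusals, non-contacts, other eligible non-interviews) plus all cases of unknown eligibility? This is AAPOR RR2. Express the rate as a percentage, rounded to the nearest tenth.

44.8%

Non-contacts = 48 + 367 = 415
Undetermined eligibility = 170 + 72 = 242
Numerator: 823 + 130 = 953
Base: 823 + 130 + 393 + 415 + 126 + 242 = 2129
RR2 = 953 / 2129 = 0.4476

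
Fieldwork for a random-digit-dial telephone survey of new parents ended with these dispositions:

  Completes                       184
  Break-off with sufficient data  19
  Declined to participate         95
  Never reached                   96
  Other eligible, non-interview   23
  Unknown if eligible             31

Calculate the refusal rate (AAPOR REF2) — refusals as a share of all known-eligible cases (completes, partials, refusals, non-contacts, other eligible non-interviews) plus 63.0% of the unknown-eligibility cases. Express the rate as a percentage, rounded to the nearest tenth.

Top → 95
Eligible (known) → 184 + 19 + 95 + 96 + 23 = 417
Eligible share of unknowns → 0.6300 × 31 = 19.53
Denominator → 417 + 19.53 = 436.53
REF2 = 95 / 436.53 = 0.2176

21.8%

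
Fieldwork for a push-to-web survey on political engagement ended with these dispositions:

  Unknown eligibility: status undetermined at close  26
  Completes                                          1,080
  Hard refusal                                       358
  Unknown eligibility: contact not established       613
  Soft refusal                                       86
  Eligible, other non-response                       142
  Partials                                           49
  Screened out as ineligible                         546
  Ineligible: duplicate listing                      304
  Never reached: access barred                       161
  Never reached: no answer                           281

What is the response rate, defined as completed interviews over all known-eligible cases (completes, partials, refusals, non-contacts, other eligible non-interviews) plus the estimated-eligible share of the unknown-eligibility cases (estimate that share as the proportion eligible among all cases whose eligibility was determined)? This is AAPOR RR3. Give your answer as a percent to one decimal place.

Refusal or break-off = 358 + 86 = 444
Non-contacts = 281 + 161 = 442
Unknown eligibility = 613 + 26 = 639
Screened out, ineligible = 546 + 304 = 850
Num: 1080
Eligible (known): 1080 + 49 + 444 + 442 + 142 = 2157
e = 2157 / (2157 + 850) = 2157 / 3007 = 0.7173
Eligible share of unknowns: 0.7173 × 639 = 458.35
Base: 2157 + 458.35 = 2615.35
RR3 = 1080 / 2615.35 = 0.4129

41.3%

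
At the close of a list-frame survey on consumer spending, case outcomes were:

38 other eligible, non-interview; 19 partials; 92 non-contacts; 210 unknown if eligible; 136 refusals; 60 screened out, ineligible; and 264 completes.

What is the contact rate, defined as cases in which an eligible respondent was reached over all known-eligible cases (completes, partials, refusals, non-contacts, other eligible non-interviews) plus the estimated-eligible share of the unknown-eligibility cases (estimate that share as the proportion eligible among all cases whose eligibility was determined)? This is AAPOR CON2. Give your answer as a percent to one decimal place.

61.9%

Num = 264 + 19 + 136 + 38 = 457
Known eligible = 264 + 19 + 136 + 92 + 38 = 549
e = 549 / (549 + 60) = 549 / 609 = 0.9015
Estimated eligible among unknowns = 0.9015 × 210 = 189.31
Denominator = 549 + 189.31 = 738.31
CON2 = 457 / 738.31 = 0.6190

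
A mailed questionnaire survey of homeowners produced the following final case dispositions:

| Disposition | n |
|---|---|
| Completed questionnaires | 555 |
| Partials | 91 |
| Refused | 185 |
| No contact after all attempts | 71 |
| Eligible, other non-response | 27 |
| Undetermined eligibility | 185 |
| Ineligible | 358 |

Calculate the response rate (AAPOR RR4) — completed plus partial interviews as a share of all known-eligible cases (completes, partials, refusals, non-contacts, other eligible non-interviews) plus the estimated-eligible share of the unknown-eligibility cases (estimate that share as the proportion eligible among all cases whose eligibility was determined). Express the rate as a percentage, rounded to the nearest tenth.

60.8%

Num: 555 + 91 = 646
Eligible (known): 555 + 91 + 185 + 71 + 27 = 929
e = 929 / (929 + 358) = 929 / 1287 = 0.7218
e × U: 0.7218 × 185 = 133.53
Denom: 929 + 133.53 = 1062.53
RR4 = 646 / 1062.53 = 0.6080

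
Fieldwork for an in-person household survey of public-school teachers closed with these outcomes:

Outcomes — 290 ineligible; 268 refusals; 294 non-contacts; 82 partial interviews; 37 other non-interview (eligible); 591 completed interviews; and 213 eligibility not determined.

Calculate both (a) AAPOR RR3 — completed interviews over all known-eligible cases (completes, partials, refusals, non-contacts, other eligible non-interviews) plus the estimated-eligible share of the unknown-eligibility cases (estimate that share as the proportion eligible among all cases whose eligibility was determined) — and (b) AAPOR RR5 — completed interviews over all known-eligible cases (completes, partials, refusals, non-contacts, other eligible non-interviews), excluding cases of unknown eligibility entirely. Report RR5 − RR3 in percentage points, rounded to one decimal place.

Top: 591
Eligible (known): 591 + 82 + 268 + 294 + 37 = 1272
e = 1272 / (1272 + 290) = 1272 / 1562 = 0.8143
e × U: 0.8143 × 213 = 173.45
Denom: 1272 + 173.45 = 1445.45
RR3 = 591 / 1445.45 = 0.4089
Denom: 591 + 82 + 268 + 294 + 37 = 1272
RR5 = 591 / 1272 = 0.4646
Difference = 46.46 − 40.89 = 5.57 percentage points

5.6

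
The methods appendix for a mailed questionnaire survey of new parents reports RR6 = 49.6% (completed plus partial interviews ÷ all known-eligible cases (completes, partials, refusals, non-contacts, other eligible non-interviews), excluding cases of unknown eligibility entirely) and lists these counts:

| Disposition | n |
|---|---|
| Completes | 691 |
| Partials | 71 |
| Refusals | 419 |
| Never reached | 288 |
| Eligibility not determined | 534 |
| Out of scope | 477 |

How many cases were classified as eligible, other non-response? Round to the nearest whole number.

Numerator → 691 + 71 = 762
RR6 = 762 / D = 0.496
D = 762 / 0.496 = 1536.3
Remaining denominator categories sum to 1469
eligible, other non-response = 1536.3 − 1469 ≈ 67

67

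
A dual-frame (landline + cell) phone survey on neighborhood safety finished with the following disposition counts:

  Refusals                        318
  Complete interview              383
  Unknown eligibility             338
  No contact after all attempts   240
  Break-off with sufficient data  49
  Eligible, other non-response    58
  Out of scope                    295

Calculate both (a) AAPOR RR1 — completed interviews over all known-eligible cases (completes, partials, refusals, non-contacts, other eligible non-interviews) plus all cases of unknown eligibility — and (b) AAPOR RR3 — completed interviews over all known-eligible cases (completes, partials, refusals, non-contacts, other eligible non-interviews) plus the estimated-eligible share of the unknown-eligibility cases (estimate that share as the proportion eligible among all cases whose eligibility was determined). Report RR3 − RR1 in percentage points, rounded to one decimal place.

Top = 383
Denom = 383 + 49 + 318 + 240 + 58 + 338 = 1386
RR1 = 383 / 1386 = 0.2763
Determined eligible = 383 + 49 + 318 + 240 + 58 = 1048
e = 1048 / (1048 + 295) = 1048 / 1343 = 0.7803
e × U = 0.7803 × 338 = 263.74
Denom = 1048 + 263.74 = 1311.74
RR3 = 383 / 1311.74 = 0.2920
Difference = 29.20 − 27.63 = 1.57 percentage points

1.6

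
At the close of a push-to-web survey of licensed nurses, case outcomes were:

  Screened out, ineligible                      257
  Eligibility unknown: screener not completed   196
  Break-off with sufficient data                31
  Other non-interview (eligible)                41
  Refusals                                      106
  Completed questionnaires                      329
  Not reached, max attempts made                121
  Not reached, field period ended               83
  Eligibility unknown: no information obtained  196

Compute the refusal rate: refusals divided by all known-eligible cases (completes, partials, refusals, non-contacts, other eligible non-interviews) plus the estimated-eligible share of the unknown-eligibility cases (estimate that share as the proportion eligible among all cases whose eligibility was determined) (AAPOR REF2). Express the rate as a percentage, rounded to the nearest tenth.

10.6%

Non-contacts = 83 + 121 = 204
Unknown eligibility = 196 + 196 = 392
Num: 106
Known eligible: 329 + 31 + 106 + 204 + 41 = 711
e = 711 / (711 + 257) = 711 / 968 = 0.7345
Estimated eligible among unknowns: 0.7345 × 392 = 287.92
Denominator: 711 + 287.92 = 998.92
REF2 = 106 / 998.92 = 0.1061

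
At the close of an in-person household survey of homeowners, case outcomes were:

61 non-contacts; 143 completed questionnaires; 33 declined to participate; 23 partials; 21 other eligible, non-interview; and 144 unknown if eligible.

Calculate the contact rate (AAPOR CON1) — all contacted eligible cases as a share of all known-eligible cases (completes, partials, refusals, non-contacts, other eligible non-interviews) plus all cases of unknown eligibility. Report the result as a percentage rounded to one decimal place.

Num → 143 + 23 + 33 + 21 = 220
Denominator → 143 + 23 + 33 + 61 + 21 + 144 = 425
CON1 = 220 / 425 = 0.5176

51.8%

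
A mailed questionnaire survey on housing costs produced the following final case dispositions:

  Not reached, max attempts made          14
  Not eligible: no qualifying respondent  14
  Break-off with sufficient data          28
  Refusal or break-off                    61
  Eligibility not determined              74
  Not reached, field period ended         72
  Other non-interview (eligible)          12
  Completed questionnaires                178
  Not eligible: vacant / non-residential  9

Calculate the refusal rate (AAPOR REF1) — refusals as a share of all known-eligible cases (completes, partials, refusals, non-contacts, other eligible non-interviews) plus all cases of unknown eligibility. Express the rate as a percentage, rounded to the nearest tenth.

13.9%

Never reached = 72 + 14 = 86
Screened out, ineligible = 14 + 9 = 23
Numerator = 61
Denominator = 178 + 28 + 61 + 86 + 12 + 74 = 439
REF1 = 61 / 439 = 0.1390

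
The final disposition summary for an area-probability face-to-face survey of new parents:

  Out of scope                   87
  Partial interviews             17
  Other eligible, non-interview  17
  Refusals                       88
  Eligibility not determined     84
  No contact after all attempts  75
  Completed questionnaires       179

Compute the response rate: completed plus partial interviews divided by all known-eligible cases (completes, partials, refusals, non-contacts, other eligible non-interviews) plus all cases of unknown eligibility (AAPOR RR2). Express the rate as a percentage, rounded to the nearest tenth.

Numerator: 179 + 17 = 196
Base: 179 + 17 + 88 + 75 + 17 + 84 = 460
RR2 = 196 / 460 = 0.4261

42.6%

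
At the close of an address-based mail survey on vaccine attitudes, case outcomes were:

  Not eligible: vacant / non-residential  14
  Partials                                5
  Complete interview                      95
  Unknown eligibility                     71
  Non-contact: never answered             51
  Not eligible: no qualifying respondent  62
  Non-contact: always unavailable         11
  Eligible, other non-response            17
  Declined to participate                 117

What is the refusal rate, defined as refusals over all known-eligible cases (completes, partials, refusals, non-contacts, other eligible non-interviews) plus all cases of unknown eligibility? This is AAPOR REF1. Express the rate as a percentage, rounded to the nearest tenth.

31.9%

Non-contacts = 51 + 11 = 62
Out of scope = 62 + 14 = 76
Numerator = 117
Denominator = 95 + 5 + 117 + 62 + 17 + 71 = 367
REF1 = 117 / 367 = 0.3188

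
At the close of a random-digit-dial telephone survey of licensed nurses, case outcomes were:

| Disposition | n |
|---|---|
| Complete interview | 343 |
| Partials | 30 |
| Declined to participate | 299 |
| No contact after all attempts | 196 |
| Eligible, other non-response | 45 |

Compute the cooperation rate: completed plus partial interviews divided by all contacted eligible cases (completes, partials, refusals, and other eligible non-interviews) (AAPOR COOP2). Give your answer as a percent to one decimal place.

52.0%

Numerator: 343 + 30 = 373
Denom: 343 + 30 + 299 + 45 = 717
COOP2 = 373 / 717 = 0.5202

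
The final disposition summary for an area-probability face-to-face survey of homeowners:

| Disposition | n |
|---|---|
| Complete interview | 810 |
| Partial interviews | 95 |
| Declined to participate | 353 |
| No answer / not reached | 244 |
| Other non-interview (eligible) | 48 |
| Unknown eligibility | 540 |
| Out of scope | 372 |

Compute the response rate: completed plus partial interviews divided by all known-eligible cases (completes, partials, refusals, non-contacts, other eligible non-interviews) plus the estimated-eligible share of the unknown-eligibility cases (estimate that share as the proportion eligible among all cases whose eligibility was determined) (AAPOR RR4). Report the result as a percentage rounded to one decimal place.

45.6%

Num: 810 + 95 = 905
Eligible (known): 810 + 95 + 353 + 244 + 48 = 1550
e = 1550 / (1550 + 372) = 1550 / 1922 = 0.8065
Estimated eligible among unknowns: 0.8065 × 540 = 435.51
Denominator: 1550 + 435.51 = 1985.51
RR4 = 905 / 1985.51 = 0.4558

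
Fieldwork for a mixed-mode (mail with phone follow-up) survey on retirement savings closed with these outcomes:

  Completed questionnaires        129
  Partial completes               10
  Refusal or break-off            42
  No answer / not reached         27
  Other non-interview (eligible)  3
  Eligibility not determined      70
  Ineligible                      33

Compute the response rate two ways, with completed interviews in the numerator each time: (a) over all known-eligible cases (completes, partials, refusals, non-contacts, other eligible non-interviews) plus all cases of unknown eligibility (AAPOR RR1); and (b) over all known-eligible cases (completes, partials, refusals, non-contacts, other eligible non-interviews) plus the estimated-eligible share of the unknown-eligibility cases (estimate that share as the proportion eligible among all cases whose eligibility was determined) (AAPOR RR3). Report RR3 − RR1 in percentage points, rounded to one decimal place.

Top = 129
Base = 129 + 10 + 42 + 27 + 3 + 70 = 281
RR1 = 129 / 281 = 0.4591
Known eligible = 129 + 10 + 42 + 27 + 3 = 211
e = 211 / (211 + 33) = 211 / 244 = 0.8648
Estimated eligible among unknowns = 0.8648 × 70 = 60.54
Base = 211 + 60.54 = 271.54
RR3 = 129 / 271.54 = 0.4751
Difference = 47.51 − 45.91 = 1.60 percentage points

1.6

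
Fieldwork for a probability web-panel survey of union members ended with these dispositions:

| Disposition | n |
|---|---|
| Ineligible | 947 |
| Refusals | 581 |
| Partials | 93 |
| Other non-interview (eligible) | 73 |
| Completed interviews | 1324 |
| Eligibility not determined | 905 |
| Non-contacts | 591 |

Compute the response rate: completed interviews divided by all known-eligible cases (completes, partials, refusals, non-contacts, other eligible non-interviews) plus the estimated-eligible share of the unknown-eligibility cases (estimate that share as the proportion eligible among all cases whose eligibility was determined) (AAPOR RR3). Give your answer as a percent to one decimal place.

Top: 1324
Eligible (known): 1324 + 93 + 581 + 591 + 73 = 2662
e = 2662 / (2662 + 947) = 2662 / 3609 = 0.7376
e × U: 0.7376 × 905 = 667.53
Base: 2662 + 667.53 = 3329.53
RR3 = 1324 / 3329.53 = 0.3977

39.8%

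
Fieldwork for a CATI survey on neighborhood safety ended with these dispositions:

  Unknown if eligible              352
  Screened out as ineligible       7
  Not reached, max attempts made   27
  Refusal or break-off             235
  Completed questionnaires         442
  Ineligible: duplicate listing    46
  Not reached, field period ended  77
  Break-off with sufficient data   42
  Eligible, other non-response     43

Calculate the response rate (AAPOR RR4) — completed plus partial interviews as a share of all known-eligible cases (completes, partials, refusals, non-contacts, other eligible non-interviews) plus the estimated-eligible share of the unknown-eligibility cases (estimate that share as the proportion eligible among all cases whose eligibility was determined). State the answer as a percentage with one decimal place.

No contact after all attempts = 77 + 27 = 104
Screened out, ineligible = 7 + 46 = 53
Numerator = 442 + 42 = 484
Determined eligible = 442 + 42 + 235 + 104 + 43 = 866
e = 866 / (866 + 53) = 866 / 919 = 0.9423
Estimated eligible among unknowns = 0.9423 × 352 = 331.69
Base = 866 + 331.69 = 1197.69
RR4 = 484 / 1197.69 = 0.4041

40.4%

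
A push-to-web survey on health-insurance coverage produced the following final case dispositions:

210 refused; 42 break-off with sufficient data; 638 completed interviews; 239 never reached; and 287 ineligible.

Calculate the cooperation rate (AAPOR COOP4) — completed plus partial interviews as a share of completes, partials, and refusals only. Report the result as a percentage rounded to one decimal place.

Top = 638 + 42 = 680
Denom = 638 + 42 + 210 = 890
COOP4 = 680 / 890 = 0.7640

76.4%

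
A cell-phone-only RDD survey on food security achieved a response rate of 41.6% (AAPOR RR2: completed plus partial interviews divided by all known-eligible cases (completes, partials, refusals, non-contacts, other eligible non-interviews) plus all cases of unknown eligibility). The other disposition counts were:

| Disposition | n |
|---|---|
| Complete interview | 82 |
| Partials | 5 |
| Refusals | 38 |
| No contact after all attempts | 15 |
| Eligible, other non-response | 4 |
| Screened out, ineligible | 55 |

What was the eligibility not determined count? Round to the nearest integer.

Num: 82 + 5 = 87
RR2 = 87 / D = 0.416
D = 87 / 0.416 = 209.1
Rest of base = 144
eligibility not determined = 209.1 − 144 ≈ 65

65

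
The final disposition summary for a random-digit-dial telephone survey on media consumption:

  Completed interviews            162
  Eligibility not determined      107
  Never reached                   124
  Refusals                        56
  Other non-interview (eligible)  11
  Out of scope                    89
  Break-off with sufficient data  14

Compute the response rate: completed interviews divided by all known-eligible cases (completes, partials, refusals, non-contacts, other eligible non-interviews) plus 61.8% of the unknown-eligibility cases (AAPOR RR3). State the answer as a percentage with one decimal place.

37.4%

Numerator: 162
Eligible (known): 162 + 14 + 56 + 124 + 11 = 367
e × U: 0.6180 × 107 = 66.13
Base: 367 + 66.13 = 433.13
RR3 = 162 / 433.13 = 0.3740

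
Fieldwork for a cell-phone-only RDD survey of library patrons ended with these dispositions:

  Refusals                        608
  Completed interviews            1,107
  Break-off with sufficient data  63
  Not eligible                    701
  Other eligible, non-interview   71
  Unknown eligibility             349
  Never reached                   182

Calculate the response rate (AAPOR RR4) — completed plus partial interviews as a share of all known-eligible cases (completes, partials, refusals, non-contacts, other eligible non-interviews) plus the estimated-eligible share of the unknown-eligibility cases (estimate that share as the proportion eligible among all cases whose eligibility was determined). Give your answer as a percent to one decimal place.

Numerator → 1107 + 63 = 1170
Eligible (known) → 1107 + 63 + 608 + 182 + 71 = 2031
e = 2031 / (2031 + 701) = 2031 / 2732 = 0.7434
Estimated eligible among unknowns → 0.7434 × 349 = 259.45
Base → 2031 + 259.45 = 2290.45
RR4 = 1170 / 2290.45 = 0.5108

51.1%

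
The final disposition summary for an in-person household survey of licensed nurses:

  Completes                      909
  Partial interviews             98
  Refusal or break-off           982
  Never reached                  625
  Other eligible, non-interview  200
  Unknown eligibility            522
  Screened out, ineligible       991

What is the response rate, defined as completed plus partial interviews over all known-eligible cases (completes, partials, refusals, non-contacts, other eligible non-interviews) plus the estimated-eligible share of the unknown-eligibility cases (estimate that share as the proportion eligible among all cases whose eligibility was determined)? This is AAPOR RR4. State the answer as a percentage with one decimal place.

31.5%

Top = 909 + 98 = 1007
Known eligible = 909 + 98 + 982 + 625 + 200 = 2814
e = 2814 / (2814 + 991) = 2814 / 3805 = 0.7396
Eligible share of unknowns = 0.7396 × 522 = 386.07
Denom = 2814 + 386.07 = 3200.07
RR4 = 1007 / 3200.07 = 0.3147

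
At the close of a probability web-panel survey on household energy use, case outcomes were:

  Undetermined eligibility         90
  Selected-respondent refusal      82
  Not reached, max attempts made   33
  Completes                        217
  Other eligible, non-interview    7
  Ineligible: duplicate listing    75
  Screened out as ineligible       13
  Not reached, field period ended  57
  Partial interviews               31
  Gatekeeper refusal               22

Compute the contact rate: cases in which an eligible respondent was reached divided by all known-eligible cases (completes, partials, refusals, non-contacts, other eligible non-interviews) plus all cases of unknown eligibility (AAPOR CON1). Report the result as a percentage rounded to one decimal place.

Refusals = 22 + 82 = 104
No answer / not reached = 57 + 33 = 90
Not eligible = 13 + 75 = 88
Numerator = 217 + 31 + 104 + 7 = 359
Base = 217 + 31 + 104 + 90 + 7 + 90 = 539
CON1 = 359 / 539 = 0.6660

66.6%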